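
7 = 7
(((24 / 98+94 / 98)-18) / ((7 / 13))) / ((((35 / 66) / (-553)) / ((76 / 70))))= 2119814268 / 60025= 35315.52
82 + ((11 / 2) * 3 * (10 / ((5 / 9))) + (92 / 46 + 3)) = 384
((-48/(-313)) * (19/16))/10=57/3130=0.02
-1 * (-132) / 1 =132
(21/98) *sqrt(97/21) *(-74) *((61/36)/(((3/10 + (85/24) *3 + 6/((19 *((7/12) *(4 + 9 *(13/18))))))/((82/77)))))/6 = -17582030 *sqrt(2037)/849826593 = -0.93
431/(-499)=-431/499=-0.86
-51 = -51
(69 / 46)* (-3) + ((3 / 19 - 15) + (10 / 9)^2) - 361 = -1166893 / 3078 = -379.11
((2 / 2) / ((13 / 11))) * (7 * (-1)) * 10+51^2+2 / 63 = 2081735 / 819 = 2541.80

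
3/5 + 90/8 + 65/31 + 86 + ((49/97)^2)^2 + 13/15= 16611113598013/164664462660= 100.88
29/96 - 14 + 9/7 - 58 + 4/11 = -517799/7392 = -70.05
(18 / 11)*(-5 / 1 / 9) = -10 / 11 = -0.91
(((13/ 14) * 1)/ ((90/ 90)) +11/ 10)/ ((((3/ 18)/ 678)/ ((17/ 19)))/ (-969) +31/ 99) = 2754552636/ 425193755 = 6.48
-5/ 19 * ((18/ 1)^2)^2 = -524880/ 19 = -27625.26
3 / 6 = 1 / 2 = 0.50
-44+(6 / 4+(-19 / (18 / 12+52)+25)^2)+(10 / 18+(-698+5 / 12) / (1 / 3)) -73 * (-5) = -479068657 / 412164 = -1162.33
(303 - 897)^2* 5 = 1764180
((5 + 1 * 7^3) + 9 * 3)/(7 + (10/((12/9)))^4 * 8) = 750/50639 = 0.01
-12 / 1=-12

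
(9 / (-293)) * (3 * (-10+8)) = 54 / 293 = 0.18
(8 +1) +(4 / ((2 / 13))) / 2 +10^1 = 32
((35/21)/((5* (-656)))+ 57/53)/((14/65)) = 7287995/1460256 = 4.99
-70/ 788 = -35/ 394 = -0.09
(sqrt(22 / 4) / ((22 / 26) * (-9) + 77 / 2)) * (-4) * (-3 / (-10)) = -78 * sqrt(22) / 4015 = -0.09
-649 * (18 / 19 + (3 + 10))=-171985 / 19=-9051.84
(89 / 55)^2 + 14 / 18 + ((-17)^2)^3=657145408489 / 27225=24137572.40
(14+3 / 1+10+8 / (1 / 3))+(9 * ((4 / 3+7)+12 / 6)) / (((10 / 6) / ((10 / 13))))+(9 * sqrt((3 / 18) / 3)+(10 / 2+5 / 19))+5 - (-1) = 3 * sqrt(2) / 2+25981 / 247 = 107.31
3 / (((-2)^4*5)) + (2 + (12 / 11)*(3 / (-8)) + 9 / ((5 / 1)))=3017 / 880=3.43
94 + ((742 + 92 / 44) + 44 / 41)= 378463 / 451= 839.16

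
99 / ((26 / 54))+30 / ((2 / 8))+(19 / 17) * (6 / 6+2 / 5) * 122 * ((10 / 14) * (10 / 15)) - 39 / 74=20409317 / 49062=415.99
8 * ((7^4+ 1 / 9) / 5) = 34576 / 9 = 3841.78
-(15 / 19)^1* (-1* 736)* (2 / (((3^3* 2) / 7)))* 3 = 25760 / 57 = 451.93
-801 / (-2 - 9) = 801 / 11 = 72.82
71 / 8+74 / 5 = 947 / 40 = 23.68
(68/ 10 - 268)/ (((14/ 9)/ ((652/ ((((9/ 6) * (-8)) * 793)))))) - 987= -27074868/ 27755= -975.50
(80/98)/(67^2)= 40/219961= 0.00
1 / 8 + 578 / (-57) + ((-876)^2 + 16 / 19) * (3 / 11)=1049721283 / 5016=209274.58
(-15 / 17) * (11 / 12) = -55 / 68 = -0.81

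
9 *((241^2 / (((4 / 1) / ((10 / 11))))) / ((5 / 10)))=2613645 / 11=237604.09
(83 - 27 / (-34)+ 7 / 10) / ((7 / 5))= 1026 / 17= 60.35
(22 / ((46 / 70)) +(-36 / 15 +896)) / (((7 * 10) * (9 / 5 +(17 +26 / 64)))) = 1705824 / 2473765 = 0.69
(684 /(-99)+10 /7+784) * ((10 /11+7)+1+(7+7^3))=33809544 /121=279417.72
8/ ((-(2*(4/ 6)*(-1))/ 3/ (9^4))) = 118098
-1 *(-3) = 3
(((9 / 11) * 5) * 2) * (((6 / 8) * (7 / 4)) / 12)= 315 / 352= 0.89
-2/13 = -0.15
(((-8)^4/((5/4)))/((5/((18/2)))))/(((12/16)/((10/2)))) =196608/5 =39321.60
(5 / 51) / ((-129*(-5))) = 0.00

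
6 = 6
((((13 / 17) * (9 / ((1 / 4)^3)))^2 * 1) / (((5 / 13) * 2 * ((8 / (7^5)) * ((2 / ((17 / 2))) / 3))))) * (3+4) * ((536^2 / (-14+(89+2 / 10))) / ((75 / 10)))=24089960854133.78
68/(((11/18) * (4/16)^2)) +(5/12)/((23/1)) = 5405239/3036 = 1780.38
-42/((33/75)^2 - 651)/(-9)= -4375/610131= -0.01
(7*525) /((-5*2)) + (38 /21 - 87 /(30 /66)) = -116989 /210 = -557.09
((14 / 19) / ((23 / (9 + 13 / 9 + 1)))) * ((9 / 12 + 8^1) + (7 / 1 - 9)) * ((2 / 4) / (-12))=-721 / 6992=-0.10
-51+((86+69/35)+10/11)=14584/385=37.88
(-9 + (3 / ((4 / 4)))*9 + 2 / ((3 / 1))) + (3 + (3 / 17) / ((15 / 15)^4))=1114 / 51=21.84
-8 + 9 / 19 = -143 / 19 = -7.53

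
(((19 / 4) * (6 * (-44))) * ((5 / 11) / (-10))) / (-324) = -0.18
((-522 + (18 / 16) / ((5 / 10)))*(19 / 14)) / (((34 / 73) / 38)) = -7826841 / 136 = -57550.30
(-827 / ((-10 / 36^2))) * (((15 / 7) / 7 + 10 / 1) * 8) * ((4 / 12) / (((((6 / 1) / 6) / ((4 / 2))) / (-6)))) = -1732015872 / 49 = -35347262.69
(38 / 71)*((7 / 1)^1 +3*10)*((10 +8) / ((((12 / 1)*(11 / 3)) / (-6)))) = -37962 / 781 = -48.61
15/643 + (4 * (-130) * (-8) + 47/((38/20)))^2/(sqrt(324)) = 2032471640885/2089107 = 972890.16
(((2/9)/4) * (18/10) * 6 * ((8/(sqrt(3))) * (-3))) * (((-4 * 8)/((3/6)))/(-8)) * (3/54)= -32 * sqrt(3)/15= -3.70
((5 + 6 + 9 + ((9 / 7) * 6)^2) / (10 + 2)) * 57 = 18506 / 49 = 377.67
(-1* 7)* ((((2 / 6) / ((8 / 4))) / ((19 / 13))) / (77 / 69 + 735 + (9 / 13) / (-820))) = -11155690 / 10287399881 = -0.00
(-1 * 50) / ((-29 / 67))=3350 / 29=115.52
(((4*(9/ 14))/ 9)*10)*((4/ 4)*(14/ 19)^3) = 7840/ 6859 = 1.14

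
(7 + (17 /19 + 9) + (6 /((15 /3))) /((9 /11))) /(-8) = -5233 /2280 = -2.30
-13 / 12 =-1.08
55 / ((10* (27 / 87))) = 319 / 18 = 17.72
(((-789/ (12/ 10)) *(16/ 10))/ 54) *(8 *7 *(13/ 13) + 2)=-30508/ 27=-1129.93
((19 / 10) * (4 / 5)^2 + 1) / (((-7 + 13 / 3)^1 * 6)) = -277 / 2000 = -0.14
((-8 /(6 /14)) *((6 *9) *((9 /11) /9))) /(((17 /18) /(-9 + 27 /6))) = 436.62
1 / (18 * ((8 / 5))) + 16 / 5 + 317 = 320.23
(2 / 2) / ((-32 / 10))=-5 / 16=-0.31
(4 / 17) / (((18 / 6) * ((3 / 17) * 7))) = 4 / 63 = 0.06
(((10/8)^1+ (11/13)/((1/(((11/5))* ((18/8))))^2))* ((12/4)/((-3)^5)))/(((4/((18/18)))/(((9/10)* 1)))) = -114311/1872000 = -0.06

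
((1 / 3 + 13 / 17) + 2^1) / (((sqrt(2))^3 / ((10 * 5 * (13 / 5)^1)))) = 5135 * sqrt(2) / 51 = 142.39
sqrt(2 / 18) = 1 / 3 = 0.33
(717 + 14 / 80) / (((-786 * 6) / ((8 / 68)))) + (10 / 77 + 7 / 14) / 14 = 23421127 / 864254160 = 0.03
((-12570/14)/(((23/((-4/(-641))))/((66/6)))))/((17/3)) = -829620/1754417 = -0.47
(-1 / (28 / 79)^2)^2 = 38950081 / 614656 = 63.37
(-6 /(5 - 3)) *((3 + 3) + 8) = -42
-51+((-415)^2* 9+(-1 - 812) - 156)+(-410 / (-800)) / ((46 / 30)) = 570033963 / 368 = 1549005.33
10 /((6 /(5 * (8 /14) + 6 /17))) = 1910 /357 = 5.35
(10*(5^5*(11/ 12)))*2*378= 21656250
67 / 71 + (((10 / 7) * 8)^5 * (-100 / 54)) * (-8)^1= 93061150403863 / 32219019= 2888391.80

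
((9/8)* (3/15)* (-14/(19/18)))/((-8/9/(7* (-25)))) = -178605/304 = -587.52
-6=-6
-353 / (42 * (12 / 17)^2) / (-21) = 102017 / 127008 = 0.80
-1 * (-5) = 5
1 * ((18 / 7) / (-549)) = -0.00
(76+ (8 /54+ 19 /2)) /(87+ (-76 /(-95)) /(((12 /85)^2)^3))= 63936000 /75494848277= 0.00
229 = 229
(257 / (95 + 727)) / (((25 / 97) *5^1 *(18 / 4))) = 24929 / 462375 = 0.05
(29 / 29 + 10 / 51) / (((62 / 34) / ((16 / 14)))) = 488 / 651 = 0.75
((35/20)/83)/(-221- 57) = -7/92296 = -0.00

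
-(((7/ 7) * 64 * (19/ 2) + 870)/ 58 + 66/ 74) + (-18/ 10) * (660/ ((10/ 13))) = -8427206/ 5365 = -1570.77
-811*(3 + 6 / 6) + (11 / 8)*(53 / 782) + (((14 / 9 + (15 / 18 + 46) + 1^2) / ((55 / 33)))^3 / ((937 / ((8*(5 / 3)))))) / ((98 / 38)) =-3100.33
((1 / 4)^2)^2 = 1 / 256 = 0.00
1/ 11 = 0.09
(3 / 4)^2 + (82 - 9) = 1177 / 16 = 73.56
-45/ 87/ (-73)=15/ 2117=0.01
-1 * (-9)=9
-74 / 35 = -2.11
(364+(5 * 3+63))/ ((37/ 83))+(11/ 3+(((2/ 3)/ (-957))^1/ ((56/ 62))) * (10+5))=493330955/ 495726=995.17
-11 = -11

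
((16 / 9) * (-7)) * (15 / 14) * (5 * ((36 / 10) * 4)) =-960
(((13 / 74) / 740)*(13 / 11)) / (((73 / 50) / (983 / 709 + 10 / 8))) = 6318065 / 12470538608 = 0.00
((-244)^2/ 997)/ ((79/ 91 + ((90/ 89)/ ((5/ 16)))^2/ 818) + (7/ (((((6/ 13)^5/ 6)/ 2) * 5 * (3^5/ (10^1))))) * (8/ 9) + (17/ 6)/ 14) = 1776724616476195776/ 905297288588571467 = 1.96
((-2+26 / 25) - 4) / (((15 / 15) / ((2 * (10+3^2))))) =-4712 / 25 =-188.48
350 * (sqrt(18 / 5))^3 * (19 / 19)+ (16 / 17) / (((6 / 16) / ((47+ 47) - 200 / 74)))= 144128 / 629+ 756 * sqrt(10)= 2619.82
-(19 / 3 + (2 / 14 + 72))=-1648 / 21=-78.48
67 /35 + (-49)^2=84102 /35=2402.91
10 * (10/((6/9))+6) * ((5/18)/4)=175/12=14.58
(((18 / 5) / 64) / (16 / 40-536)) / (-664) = 9 / 56902144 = 0.00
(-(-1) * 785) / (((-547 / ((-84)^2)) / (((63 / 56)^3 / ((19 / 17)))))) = -4290270705 / 332576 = -12900.12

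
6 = 6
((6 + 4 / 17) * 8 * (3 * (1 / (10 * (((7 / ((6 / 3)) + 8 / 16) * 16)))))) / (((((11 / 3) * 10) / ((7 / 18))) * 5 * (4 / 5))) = 371 / 598400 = 0.00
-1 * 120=-120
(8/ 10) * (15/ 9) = 1.33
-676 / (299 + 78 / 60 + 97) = -6760 / 3973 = -1.70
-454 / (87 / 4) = -1816 / 87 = -20.87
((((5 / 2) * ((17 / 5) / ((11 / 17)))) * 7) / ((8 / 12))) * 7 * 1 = 42483 / 44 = 965.52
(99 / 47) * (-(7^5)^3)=-10000182754986.32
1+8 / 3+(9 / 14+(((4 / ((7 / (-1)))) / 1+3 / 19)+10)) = 11089 / 798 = 13.90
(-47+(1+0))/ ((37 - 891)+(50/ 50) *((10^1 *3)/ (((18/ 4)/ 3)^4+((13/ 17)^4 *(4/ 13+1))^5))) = 46535048292104106269/ 857959535402434009513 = 0.05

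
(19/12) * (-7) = -133/12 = -11.08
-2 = -2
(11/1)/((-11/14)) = -14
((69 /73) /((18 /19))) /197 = 437 /86286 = 0.01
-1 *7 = -7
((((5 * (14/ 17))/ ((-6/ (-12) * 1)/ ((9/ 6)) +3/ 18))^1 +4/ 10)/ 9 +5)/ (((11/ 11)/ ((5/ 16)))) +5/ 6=6599/ 2448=2.70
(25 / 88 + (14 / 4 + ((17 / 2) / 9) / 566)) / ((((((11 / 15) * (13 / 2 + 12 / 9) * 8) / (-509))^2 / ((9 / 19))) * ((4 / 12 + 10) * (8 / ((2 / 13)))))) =1335507986064375 / 3262036490572288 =0.41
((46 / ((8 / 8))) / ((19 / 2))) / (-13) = -92 / 247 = -0.37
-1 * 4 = -4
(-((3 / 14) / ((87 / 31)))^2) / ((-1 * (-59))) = -961 / 9725324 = -0.00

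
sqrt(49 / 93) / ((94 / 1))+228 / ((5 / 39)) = 7 * sqrt(93) / 8742+8892 / 5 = 1778.41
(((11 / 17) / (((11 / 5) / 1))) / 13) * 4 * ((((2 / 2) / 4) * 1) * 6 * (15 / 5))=90 / 221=0.41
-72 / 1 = -72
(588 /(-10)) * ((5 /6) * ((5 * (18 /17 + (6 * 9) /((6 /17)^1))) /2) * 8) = -2566620 /17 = -150977.65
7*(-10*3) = -210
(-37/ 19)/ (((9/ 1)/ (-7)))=259/ 171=1.51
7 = 7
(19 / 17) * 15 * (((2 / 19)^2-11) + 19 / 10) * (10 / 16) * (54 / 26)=-13288455 / 67184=-197.79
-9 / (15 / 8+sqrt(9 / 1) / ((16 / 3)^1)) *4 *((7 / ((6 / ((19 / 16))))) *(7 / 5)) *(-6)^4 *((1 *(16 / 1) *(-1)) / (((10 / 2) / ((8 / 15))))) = 63360.71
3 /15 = 1 /5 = 0.20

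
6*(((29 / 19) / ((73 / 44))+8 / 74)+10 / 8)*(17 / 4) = 23849385 / 410552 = 58.09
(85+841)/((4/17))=7871/2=3935.50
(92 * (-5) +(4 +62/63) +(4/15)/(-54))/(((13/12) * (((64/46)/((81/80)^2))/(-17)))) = 478770507/91000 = 5261.21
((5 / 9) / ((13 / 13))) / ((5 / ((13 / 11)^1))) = 13 / 99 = 0.13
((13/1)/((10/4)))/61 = 26/305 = 0.09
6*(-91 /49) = -78 /7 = -11.14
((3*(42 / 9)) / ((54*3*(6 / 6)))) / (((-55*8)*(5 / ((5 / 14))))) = -1 / 71280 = -0.00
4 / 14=2 / 7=0.29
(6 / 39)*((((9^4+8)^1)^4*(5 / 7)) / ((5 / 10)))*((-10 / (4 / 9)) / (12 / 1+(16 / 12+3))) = -2513800544491513350 / 4459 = -563758812399980.57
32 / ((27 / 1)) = 32 / 27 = 1.19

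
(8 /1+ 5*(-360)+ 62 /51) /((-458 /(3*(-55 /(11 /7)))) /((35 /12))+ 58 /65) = -727215125 /969663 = -749.97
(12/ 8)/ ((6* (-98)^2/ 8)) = 1/ 4802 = 0.00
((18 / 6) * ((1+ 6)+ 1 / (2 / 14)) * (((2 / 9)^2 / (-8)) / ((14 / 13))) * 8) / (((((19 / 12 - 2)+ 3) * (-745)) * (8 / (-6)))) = -52 / 69285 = -0.00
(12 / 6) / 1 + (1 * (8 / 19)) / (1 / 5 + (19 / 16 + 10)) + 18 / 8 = 296813 / 69236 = 4.29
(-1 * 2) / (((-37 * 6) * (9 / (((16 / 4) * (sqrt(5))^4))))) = 100 / 999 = 0.10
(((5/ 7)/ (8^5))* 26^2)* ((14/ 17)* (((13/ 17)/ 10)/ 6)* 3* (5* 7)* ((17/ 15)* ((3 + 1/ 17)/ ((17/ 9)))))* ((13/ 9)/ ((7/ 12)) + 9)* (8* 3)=20649603/ 2515456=8.21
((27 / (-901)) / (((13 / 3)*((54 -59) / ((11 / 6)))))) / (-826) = -297 / 96749380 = -0.00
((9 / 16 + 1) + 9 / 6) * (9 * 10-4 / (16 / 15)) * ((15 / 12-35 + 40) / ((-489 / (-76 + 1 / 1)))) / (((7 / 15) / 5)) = 113203125 / 41728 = 2712.88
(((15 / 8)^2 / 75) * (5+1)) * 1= 9 / 32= 0.28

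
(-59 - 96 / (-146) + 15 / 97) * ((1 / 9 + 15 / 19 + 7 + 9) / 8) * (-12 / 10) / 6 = 29769023 / 1210851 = 24.59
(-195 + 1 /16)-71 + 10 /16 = -265.31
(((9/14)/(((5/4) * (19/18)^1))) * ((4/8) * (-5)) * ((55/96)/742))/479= -1485/756329504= -0.00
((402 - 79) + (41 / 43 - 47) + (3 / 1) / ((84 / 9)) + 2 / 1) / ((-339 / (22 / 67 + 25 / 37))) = -836918783 / 1011818724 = -0.83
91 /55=1.65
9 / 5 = 1.80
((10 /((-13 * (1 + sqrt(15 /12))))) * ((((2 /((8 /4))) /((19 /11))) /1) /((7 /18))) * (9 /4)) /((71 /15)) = 267300 /122759-133650 * sqrt(5) /122759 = -0.26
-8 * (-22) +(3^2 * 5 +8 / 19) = 4207 / 19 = 221.42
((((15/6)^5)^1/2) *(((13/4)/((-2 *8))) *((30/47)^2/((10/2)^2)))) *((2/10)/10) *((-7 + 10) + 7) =-73125/2262016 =-0.03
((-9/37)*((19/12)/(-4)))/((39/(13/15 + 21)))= 779/14430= 0.05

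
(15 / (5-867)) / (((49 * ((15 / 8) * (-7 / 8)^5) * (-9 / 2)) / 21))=-262144 / 152120157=-0.00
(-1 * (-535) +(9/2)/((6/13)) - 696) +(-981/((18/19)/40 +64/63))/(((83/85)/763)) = -6093764719505/8262484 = -737522.12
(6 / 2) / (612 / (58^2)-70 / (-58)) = 2523 / 1168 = 2.16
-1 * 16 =-16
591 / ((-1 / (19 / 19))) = -591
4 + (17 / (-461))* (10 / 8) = 7291 / 1844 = 3.95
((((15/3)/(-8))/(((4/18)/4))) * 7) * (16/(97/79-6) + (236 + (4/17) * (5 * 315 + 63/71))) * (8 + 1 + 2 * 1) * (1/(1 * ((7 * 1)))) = -33980594175/455039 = -74676.22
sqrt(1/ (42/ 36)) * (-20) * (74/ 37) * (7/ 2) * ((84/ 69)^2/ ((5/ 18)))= -56448 * sqrt(42)/ 529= -691.54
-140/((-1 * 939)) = 140/939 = 0.15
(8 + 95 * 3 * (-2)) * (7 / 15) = -3934 / 15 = -262.27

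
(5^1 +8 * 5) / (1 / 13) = 585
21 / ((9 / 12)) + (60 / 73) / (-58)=59246 / 2117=27.99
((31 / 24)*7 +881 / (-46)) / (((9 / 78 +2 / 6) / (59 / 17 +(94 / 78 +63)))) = -1524.87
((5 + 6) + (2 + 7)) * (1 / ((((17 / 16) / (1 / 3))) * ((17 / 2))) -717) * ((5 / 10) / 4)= -3108035 / 1734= -1792.41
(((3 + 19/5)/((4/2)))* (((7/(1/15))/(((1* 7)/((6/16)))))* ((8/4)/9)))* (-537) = -9129/4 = -2282.25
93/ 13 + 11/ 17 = 1724/ 221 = 7.80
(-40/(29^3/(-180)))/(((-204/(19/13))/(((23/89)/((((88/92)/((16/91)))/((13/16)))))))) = -3015300/36937457557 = -0.00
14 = 14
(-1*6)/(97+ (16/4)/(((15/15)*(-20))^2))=-600/9701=-0.06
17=17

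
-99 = -99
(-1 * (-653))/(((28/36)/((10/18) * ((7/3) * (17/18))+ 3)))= 1340609/378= 3546.58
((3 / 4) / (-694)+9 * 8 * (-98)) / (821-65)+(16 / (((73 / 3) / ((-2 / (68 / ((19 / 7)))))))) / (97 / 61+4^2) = -8696954250505 / 931518546336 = -9.34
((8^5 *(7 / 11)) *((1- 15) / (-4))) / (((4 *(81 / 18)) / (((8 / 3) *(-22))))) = -6422528 / 27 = -237871.41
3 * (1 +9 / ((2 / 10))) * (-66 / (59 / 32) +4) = -258888 / 59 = -4387.93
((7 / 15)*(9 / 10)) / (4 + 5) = 0.05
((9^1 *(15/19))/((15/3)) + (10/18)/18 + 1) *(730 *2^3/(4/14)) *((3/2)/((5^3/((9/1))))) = 7713034/1425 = 5412.66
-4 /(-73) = 4 /73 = 0.05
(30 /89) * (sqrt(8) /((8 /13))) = 195 * sqrt(2) /178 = 1.55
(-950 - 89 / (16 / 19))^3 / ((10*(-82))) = 4819101635971 / 3358720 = 1434803.03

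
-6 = -6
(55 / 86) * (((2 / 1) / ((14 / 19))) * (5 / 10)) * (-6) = -3135 / 602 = -5.21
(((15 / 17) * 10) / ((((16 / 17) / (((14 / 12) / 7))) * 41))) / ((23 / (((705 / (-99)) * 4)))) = -5875 / 124476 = -0.05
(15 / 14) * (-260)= -1950 / 7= -278.57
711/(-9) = -79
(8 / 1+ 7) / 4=15 / 4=3.75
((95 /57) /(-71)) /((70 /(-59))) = 59 /2982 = 0.02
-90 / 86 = -45 / 43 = -1.05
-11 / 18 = -0.61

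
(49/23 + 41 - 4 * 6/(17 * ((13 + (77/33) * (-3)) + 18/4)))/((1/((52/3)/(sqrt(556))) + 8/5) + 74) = 2386550400/4194922091 - 76492000 * sqrt(139)/88093363911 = 0.56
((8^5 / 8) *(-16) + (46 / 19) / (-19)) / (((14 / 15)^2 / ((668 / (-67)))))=888969715650 / 1185163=750082.24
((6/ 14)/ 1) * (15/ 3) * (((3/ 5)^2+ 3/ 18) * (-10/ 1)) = -79/ 7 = -11.29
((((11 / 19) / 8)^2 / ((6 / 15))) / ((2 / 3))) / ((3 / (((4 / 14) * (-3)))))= -1815 / 323456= -0.01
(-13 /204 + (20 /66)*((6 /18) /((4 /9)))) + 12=27295 /2244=12.16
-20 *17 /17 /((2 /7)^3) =-1715 /2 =-857.50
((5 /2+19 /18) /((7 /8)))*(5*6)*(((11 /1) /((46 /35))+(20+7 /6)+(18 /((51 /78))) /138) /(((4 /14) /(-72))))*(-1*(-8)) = -2857369600 /391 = -7307850.64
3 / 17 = 0.18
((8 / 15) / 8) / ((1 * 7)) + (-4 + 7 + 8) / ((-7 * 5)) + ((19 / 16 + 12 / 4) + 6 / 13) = 94879 / 21840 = 4.34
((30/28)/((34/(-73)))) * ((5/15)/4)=-365/1904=-0.19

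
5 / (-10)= -1 / 2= -0.50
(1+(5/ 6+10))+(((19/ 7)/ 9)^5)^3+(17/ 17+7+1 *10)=58323021930640600724641765349/ 1954961627942290949661190014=29.83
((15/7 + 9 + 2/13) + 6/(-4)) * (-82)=-73103/91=-803.33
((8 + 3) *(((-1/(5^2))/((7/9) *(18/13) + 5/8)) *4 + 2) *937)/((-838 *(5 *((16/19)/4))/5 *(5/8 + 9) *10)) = -75075251/64892625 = -1.16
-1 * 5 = -5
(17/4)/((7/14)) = 17/2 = 8.50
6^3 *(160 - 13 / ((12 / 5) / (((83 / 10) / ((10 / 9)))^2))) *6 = -184362.32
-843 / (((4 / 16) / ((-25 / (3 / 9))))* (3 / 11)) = 927300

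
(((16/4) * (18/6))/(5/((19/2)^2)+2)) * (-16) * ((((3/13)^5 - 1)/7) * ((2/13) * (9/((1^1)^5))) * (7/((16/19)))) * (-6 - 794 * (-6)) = 100600022919600/137749703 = 730310.27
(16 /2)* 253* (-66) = -133584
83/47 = 1.77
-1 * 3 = -3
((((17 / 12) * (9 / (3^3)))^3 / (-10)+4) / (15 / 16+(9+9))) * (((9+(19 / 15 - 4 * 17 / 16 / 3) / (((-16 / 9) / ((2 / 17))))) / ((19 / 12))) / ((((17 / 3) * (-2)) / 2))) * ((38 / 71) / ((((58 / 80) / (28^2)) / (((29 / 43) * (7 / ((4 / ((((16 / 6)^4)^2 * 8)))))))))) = -233332009604831248384 / 78931403847495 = -2956136.57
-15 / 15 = -1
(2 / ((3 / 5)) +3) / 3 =19 / 9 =2.11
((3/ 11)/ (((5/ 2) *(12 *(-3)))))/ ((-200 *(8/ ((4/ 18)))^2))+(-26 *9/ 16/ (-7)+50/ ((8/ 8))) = 31188564007/ 598752000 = 52.09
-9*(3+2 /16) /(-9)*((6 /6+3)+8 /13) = 375 /26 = 14.42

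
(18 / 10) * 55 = 99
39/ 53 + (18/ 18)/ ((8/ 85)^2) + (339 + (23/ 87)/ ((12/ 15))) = 133669403/ 295104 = 452.96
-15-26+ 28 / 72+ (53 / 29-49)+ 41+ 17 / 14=-83255 / 1827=-45.57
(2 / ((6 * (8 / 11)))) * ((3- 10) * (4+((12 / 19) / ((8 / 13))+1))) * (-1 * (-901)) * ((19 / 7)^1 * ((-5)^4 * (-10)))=7092559375 / 24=295523307.29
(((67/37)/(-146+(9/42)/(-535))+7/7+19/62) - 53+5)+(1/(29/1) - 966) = -73670878800591/72749041618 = -1012.67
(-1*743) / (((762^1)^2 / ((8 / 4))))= -0.00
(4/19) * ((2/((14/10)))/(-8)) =-5/133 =-0.04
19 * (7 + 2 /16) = 1083 /8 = 135.38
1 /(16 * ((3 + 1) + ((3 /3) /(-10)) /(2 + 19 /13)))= 225 /14296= 0.02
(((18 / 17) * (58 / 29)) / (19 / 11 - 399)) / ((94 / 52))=-5148 / 1745815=-0.00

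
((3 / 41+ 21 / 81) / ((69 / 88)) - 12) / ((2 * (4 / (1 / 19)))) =-0.08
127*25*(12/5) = 7620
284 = 284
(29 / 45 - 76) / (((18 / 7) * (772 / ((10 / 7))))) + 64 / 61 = 3795197 / 3814452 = 0.99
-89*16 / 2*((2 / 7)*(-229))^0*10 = -7120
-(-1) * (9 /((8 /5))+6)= 93 /8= 11.62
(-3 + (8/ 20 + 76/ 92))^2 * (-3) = -124848/ 13225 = -9.44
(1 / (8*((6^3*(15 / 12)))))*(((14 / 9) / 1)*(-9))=-7 / 1080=-0.01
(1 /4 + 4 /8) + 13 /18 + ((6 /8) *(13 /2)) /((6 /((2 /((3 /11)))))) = 7.43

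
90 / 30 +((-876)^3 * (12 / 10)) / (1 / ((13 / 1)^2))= -681632475249 / 5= -136326495049.80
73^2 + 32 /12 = 15995 /3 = 5331.67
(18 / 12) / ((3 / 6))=3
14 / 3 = 4.67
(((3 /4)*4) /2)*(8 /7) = 12 /7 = 1.71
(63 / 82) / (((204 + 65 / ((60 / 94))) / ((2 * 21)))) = 0.11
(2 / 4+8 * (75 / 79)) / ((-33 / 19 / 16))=-194408 / 2607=-74.57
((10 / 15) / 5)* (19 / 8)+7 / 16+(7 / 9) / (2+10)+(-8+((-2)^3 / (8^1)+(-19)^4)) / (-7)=-40208791 / 2160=-18615.18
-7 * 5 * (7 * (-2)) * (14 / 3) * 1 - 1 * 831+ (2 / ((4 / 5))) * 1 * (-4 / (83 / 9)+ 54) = 395806 / 249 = 1589.58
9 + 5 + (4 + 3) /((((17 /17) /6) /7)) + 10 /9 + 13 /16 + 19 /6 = 45085 /144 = 313.09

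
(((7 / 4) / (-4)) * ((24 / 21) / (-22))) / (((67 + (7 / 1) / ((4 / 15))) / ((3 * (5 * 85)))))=1275 / 4103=0.31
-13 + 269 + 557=813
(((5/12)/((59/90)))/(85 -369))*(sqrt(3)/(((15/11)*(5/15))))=-165*sqrt(3)/33512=-0.01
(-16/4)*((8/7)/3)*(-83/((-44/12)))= -2656/77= -34.49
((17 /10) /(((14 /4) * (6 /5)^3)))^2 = 180625 /2286144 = 0.08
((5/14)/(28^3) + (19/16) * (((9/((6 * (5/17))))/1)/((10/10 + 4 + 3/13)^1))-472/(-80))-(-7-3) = 13105871/768320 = 17.06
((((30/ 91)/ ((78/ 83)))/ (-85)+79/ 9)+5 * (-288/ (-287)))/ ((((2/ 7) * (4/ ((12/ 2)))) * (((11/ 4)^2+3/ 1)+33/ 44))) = 409371928/ 63961599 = 6.40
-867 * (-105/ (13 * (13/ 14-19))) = -1274490/ 3289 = -387.50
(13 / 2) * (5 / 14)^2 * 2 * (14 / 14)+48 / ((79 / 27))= 18.06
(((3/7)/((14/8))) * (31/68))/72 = 0.00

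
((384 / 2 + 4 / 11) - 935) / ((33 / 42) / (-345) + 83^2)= -39456270 / 366012449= -0.11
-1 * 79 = -79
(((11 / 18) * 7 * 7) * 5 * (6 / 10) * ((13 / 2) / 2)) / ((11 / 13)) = 8281 / 24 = 345.04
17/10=1.70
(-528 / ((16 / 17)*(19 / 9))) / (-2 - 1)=1683 / 19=88.58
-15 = -15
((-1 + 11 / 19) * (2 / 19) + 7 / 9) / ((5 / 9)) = 2383 / 1805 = 1.32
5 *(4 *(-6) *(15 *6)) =-10800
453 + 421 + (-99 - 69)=706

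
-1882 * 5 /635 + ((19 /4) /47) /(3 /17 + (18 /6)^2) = -55154275 /3724656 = -14.81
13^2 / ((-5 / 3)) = -507 / 5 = -101.40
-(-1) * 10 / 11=10 / 11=0.91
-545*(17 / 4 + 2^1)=-13625 / 4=-3406.25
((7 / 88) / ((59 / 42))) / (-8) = -0.01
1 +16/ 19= 35/ 19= 1.84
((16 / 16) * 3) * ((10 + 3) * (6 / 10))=117 / 5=23.40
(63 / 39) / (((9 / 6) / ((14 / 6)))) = 2.51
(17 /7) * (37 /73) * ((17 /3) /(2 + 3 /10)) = 106930 /35259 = 3.03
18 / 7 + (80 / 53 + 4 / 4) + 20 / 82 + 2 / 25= 2055297 / 380275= 5.40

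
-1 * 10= -10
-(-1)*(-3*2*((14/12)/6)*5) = -5.83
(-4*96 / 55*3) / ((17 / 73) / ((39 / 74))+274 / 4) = -6559488 / 21590525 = -0.30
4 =4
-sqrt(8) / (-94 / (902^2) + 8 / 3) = -2440812 *sqrt(2) / 3254275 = -1.06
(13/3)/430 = 13/1290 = 0.01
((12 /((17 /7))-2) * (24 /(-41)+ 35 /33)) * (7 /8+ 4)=208975 /30668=6.81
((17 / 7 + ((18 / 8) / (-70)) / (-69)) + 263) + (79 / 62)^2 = 1652745853 / 6188840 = 267.05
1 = 1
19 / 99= 0.19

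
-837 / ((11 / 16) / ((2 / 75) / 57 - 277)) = 1762049424 / 5225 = 337234.34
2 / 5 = 0.40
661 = 661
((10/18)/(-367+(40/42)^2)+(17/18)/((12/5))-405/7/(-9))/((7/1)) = 1664955365/1708755048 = 0.97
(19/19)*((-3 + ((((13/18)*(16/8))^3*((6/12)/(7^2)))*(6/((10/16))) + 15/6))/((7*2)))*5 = -24383/333396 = -0.07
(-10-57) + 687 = 620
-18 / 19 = -0.95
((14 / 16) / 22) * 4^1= 7 / 44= 0.16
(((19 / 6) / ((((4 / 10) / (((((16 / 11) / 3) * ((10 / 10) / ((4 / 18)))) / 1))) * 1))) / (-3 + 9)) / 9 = 95 / 297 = 0.32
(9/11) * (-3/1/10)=-27/110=-0.25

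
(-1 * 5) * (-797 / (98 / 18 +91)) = 41.32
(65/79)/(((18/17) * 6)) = 1105/8532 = 0.13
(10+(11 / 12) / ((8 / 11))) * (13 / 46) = 611 / 192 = 3.18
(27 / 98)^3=19683 / 941192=0.02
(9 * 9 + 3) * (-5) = -420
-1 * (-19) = 19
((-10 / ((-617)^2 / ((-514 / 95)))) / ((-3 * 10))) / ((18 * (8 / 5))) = -257 / 1562347656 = -0.00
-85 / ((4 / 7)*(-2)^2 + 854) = -595 / 5994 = -0.10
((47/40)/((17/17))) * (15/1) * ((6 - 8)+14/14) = -141/8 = -17.62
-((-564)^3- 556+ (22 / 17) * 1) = 3049913878 / 17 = 179406698.71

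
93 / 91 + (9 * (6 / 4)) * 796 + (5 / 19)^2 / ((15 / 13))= 1059157172 / 98553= 10747.08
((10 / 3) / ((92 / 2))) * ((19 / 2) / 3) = 95 / 414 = 0.23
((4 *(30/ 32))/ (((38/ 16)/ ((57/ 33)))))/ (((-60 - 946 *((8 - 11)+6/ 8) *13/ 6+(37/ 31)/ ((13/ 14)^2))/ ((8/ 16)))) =0.00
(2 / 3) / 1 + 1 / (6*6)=25 / 36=0.69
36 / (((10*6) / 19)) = 57 / 5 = 11.40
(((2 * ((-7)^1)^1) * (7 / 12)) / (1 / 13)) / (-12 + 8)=637 / 24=26.54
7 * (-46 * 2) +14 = -630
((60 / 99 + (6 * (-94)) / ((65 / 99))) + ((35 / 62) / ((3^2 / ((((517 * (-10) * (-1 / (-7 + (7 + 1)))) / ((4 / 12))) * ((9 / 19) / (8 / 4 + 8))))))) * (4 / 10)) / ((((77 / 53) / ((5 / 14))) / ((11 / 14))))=-56245209451 / 346678332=-162.24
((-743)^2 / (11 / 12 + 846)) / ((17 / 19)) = 125867172 / 172771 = 728.52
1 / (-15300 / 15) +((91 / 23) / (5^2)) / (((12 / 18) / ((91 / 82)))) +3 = 7845089 / 2404650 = 3.26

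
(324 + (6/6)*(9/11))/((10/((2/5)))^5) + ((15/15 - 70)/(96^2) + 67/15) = 490513424377/110000000000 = 4.46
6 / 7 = 0.86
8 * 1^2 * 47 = 376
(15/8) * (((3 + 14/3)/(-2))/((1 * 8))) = -115/128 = -0.90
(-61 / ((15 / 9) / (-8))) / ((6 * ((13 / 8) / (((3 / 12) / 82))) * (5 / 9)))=2196 / 13325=0.16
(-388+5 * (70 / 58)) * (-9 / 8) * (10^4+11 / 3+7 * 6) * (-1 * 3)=-3004447941 / 232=-12950206.64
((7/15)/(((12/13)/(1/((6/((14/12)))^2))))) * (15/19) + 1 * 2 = 595435/295488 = 2.02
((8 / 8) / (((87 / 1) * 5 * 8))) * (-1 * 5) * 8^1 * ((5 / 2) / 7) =-5 / 1218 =-0.00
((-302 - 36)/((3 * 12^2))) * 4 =-169/54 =-3.13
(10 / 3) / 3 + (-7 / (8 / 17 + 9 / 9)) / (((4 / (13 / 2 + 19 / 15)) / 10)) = -82181 / 900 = -91.31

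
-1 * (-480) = 480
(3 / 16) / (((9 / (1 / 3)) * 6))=1 / 864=0.00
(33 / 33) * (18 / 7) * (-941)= -16938 / 7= -2419.71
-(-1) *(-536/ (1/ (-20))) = 10720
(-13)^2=169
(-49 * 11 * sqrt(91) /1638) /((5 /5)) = -77 * sqrt(91) /234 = -3.14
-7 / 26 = -0.27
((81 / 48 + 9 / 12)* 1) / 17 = 0.14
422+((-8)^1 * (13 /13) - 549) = -135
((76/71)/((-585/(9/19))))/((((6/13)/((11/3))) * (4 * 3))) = -11/19170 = -0.00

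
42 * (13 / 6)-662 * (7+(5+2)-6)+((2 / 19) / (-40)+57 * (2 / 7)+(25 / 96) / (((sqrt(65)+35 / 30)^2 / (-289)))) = -144918888605669 / 27922982920+455175 * sqrt(65) / 10497362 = -5189.60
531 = 531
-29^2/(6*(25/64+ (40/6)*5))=-26912/6475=-4.16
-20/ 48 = -5/ 12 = -0.42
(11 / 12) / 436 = 11 / 5232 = 0.00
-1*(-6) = 6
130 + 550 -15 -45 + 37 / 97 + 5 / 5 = 60274 / 97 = 621.38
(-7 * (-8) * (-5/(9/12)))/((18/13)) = -7280/27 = -269.63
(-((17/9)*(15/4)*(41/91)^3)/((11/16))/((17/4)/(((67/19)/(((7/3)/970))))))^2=128403300849421594240000/1215449743121743129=105642.62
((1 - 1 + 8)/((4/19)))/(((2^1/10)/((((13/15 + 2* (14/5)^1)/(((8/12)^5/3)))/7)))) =447849/112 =3998.65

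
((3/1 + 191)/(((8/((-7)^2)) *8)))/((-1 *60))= -4753/1920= -2.48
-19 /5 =-3.80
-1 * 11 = -11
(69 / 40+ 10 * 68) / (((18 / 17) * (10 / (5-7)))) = -463573 / 3600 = -128.77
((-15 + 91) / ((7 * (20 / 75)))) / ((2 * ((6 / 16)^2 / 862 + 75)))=2620480 / 9654421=0.27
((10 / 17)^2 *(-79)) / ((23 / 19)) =-150100 / 6647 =-22.58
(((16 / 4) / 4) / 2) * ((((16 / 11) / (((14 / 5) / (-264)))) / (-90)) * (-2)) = -1.52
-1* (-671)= 671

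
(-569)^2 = 323761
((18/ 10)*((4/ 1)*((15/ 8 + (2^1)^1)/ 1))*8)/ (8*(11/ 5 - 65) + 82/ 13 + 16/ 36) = -65286/ 144977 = -0.45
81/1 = 81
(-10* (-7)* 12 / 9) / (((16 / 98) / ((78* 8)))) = 356720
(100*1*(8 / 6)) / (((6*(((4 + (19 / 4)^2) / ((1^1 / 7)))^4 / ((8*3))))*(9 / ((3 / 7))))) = 4194304 / 197400578484375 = 0.00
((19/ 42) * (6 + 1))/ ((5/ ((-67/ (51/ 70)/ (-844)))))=8911/ 129132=0.07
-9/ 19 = -0.47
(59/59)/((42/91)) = 13/6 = 2.17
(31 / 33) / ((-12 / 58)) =-899 / 198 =-4.54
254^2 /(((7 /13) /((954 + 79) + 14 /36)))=7800403754 /63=123815932.60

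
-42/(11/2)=-84/11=-7.64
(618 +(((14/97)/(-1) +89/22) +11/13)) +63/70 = 43253057/69355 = 623.65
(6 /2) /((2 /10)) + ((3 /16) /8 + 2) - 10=899 /128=7.02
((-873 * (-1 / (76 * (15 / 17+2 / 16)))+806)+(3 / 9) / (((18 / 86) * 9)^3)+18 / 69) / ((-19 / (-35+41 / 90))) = 242661193933961173 / 163220395504770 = 1486.71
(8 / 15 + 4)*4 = 272 / 15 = 18.13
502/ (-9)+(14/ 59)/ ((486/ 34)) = -55.76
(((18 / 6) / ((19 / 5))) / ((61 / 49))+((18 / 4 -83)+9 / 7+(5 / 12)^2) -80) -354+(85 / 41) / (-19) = -510.52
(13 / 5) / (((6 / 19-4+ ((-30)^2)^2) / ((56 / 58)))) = 3458 / 1115769925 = 0.00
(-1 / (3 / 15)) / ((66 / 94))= -235 / 33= -7.12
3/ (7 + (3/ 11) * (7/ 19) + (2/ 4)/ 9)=11286/ 26921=0.42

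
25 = 25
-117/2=-58.50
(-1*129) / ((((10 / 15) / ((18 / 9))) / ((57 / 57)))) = -387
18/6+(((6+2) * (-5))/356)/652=87037/29014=3.00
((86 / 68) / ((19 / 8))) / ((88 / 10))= 215 / 3553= 0.06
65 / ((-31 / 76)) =-4940 / 31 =-159.35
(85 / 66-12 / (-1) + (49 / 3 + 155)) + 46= 15221 / 66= 230.62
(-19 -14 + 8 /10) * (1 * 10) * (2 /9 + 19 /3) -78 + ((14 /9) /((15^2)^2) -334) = -1149491236 /455625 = -2522.89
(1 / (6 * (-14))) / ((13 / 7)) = -1 / 156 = -0.01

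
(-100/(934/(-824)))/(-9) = -41200/4203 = -9.80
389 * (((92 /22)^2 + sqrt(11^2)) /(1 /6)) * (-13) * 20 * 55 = -10458887400 /11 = -950807945.45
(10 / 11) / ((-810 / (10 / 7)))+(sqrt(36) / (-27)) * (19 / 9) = -2936 / 6237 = -0.47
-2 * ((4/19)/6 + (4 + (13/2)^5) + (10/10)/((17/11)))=-359928101/15504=-23215.18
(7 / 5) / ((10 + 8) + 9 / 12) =0.07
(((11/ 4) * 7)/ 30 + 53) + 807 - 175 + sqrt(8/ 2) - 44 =643.64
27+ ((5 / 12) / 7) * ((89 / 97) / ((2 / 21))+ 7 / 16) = 514013 / 18624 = 27.60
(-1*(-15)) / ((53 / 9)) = 135 / 53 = 2.55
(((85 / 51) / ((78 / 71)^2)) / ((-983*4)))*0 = 0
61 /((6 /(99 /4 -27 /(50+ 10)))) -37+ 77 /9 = 39349 /180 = 218.61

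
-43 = -43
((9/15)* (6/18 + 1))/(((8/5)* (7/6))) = 3/7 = 0.43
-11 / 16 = -0.69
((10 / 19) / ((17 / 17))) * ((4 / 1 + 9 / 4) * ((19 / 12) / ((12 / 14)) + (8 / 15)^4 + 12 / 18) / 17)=1050893 / 2093040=0.50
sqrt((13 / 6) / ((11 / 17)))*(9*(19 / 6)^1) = 19*sqrt(14586) / 44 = 52.15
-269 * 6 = -1614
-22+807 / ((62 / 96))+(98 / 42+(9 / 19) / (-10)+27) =22208263 / 17670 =1256.83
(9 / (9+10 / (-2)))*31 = 279 / 4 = 69.75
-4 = -4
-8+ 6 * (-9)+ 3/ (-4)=-251/ 4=-62.75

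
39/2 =19.50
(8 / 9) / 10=4 / 45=0.09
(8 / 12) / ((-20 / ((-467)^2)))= -218089 / 30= -7269.63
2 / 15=0.13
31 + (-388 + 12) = -345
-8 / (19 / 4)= -32 / 19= -1.68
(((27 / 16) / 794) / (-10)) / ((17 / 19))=-0.00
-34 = -34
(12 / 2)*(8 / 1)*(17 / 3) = 272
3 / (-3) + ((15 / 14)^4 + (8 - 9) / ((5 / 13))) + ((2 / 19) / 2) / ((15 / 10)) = -24602531 / 10948560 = -2.25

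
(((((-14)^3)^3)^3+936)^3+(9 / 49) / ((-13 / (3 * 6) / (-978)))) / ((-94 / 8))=1748116264860639521024801846984307538000656063946667304317152970354680854874616619802662473927792 / 29939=58389267004931344434510230000000000000000000000000000000000000000000000000000000000000000000.00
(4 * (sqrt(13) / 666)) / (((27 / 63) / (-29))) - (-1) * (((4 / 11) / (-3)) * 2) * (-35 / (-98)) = -406 * sqrt(13) / 999 - 20 / 231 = -1.55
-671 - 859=-1530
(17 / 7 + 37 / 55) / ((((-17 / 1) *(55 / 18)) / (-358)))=7694136 / 359975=21.37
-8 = -8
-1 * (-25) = 25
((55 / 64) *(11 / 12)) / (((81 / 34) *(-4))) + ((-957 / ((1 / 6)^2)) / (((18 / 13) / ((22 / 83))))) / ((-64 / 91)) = 96837103561 / 10326528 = 9377.51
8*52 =416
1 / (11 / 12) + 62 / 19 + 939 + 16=200505 / 209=959.35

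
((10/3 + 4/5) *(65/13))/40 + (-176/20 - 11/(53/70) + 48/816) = -1230017/54060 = -22.75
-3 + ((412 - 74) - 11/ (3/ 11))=884/ 3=294.67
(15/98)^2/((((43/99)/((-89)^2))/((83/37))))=14644542825/15279964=958.41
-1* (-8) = 8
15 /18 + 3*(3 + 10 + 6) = 347 /6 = 57.83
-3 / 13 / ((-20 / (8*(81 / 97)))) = 486 / 6305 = 0.08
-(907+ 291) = -1198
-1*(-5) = 5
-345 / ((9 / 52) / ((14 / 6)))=-41860 / 9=-4651.11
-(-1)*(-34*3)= -102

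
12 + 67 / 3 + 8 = 127 / 3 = 42.33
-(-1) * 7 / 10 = 0.70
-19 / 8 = -2.38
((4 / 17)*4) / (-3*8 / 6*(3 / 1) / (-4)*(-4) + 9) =-16 / 51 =-0.31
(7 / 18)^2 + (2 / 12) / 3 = 67 / 324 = 0.21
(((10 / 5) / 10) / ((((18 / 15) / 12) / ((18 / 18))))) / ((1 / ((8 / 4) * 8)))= 32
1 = 1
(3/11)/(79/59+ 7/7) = 59/506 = 0.12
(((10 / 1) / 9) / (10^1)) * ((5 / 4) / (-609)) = -5 / 21924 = -0.00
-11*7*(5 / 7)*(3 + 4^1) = -385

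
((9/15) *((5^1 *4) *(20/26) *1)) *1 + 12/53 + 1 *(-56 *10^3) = -38577484/689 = -55990.54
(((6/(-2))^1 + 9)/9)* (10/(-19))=-20/57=-0.35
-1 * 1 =-1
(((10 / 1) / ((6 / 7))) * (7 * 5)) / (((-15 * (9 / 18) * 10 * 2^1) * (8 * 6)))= -49 / 864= -0.06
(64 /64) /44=1 /44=0.02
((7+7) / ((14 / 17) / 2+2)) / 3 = 238 / 123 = 1.93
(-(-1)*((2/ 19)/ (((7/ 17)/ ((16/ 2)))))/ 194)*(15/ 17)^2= 1800/ 219317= 0.01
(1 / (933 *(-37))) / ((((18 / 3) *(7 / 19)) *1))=-19 / 1449882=-0.00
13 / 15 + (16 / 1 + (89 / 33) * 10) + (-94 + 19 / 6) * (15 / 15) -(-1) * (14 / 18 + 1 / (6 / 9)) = -22136 / 495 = -44.72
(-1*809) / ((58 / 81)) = -65529 / 58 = -1129.81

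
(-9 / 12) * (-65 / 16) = 195 / 64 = 3.05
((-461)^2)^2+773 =45165176214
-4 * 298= -1192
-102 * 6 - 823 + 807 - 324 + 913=-39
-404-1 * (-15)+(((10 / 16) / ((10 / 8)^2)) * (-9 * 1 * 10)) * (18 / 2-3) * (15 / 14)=-4343 / 7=-620.43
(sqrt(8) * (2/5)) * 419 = 1676 * sqrt(2)/5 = 474.04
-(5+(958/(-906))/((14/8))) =-13939/3171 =-4.40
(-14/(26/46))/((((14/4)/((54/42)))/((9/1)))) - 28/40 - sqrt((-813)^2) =-814987/910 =-895.59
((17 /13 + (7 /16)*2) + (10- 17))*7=-3507 /104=-33.72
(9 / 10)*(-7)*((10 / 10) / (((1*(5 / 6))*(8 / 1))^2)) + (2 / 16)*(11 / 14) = -0.04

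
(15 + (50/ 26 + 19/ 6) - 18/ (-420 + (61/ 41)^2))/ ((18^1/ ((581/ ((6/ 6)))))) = 49289477209/ 75848292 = 649.84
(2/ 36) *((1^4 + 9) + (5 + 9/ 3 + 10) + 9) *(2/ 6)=37/ 54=0.69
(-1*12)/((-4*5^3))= 3/125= 0.02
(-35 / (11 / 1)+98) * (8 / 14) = 596 / 11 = 54.18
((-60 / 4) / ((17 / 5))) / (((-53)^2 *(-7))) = 75 / 334271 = 0.00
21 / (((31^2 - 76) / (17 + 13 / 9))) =1162 / 2655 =0.44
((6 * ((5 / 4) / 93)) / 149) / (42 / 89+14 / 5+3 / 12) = 4450 / 28956511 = 0.00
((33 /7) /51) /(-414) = -11 /49266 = -0.00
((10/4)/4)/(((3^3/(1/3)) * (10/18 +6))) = 5/4248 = 0.00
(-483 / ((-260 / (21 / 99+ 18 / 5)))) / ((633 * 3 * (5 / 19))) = 1924111 / 135778500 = 0.01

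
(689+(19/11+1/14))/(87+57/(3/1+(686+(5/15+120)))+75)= 43049654/10100013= 4.26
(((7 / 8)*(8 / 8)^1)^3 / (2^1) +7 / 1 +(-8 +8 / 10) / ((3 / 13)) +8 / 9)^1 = -1058741 / 46080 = -22.98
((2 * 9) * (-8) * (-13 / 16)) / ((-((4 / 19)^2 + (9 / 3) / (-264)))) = -1238952 / 349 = -3550.01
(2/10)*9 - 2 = -1/5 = -0.20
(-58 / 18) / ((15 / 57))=-551 / 45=-12.24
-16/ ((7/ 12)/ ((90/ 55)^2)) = -62208/ 847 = -73.45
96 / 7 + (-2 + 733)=5213 / 7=744.71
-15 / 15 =-1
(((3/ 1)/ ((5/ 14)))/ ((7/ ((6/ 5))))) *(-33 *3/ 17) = -3564/ 425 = -8.39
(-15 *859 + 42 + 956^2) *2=1802186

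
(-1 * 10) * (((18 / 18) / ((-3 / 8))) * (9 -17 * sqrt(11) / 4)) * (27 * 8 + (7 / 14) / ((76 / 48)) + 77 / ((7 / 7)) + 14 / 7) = 1346640 / 19 -1907740 * sqrt(11) / 57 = -40128.73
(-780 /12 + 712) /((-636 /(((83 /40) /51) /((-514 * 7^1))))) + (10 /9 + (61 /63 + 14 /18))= 13337736901 /4668189120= 2.86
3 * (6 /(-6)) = -3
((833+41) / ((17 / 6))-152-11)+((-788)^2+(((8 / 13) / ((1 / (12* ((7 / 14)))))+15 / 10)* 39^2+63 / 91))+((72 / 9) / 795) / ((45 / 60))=663059938739 / 1054170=628987.68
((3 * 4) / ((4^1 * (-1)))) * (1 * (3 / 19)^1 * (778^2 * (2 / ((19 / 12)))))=-362164.39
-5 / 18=-0.28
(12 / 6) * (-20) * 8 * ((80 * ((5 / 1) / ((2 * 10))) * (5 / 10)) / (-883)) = 3200 / 883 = 3.62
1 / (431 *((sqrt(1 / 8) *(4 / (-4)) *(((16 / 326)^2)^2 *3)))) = -705911761 *sqrt(2) / 2648064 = -377.00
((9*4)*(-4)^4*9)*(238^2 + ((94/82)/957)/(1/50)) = 61448868255744/13079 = 4698284903.72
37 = 37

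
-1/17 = -0.06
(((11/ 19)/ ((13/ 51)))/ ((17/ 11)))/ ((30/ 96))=5808/ 1235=4.70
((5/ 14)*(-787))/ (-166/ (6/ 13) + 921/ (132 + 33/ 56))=9739125/ 12221762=0.80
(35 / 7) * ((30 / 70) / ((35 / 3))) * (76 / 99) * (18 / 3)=456 / 539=0.85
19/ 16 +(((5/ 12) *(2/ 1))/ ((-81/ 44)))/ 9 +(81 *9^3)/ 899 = 2102016515/ 31457808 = 66.82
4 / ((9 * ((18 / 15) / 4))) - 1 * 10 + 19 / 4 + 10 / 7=-1769 / 756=-2.34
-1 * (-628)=628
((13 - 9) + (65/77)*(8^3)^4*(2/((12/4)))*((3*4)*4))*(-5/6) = -119113759675990/77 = -1546931943844.03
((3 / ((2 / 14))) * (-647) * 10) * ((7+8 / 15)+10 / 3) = -1476454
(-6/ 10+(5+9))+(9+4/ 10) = 22.80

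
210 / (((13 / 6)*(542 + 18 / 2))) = 1260 / 7163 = 0.18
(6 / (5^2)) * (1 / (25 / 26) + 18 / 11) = 4416 / 6875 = 0.64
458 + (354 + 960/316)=815.04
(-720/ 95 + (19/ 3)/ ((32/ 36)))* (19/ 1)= -69/ 8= -8.62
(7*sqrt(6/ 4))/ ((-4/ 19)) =-133*sqrt(6)/ 8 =-40.72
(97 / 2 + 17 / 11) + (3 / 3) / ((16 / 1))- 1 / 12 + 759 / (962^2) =6111038281 / 122158608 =50.03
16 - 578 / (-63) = 1586 / 63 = 25.17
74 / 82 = 37 / 41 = 0.90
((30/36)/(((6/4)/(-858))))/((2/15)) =-3575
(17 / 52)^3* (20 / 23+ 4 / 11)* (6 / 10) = 44217 / 1710280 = 0.03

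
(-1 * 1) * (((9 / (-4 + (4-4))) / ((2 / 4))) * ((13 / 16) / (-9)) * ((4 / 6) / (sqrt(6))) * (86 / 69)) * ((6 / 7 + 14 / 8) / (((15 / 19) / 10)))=-775333 * sqrt(6) / 417312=-4.55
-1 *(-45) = 45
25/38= 0.66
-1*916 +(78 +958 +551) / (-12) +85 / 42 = -1046.23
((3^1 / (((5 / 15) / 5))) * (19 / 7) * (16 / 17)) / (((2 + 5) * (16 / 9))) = 7695 / 833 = 9.24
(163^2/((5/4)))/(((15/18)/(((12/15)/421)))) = 2550624/52625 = 48.47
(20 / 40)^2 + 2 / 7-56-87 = -142.46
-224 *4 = -896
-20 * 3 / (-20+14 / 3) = 90 / 23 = 3.91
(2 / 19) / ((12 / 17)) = 17 / 114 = 0.15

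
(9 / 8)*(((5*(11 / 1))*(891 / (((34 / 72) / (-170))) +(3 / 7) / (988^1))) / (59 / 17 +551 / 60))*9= -2520130773755925 / 178529624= -14116036.98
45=45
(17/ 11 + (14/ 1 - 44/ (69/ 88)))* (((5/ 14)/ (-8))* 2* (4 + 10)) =153965/ 3036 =50.71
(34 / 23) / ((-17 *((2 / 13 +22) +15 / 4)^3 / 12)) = -1124864 / 18737401743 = -0.00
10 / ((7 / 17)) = 24.29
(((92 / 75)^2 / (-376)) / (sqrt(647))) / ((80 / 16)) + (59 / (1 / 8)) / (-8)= -59 - 1058 * sqrt(647) / 855253125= -59.00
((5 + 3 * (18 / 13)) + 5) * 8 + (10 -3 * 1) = 1563 / 13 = 120.23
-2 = -2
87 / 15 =29 / 5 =5.80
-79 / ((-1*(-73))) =-1.08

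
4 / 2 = 2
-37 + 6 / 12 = -73 / 2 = -36.50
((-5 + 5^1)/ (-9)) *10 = 0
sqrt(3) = 1.73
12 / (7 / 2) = 24 / 7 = 3.43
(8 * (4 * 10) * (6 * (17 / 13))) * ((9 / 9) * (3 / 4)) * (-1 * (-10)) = 244800 / 13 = 18830.77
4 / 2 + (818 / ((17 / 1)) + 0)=852 / 17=50.12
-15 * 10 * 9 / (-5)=270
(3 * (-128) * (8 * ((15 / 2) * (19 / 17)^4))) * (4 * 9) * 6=-648560701440 / 83521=-7765241.09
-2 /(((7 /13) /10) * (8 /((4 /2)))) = -65 /7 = -9.29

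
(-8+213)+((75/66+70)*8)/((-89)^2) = 205.07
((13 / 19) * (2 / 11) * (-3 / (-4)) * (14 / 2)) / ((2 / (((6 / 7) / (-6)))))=-39 / 836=-0.05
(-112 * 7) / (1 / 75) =-58800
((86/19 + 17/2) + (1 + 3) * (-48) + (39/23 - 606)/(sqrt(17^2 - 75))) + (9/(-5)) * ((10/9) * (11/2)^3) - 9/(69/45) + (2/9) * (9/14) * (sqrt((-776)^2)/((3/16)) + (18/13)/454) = 7977647801/108325308 - 13899 * sqrt(214)/4922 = 32.34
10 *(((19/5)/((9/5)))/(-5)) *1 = -38/9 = -4.22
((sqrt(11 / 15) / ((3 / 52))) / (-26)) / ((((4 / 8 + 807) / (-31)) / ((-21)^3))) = -127596 * sqrt(165) / 8075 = -202.97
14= 14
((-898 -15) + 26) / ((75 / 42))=-12418 / 25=-496.72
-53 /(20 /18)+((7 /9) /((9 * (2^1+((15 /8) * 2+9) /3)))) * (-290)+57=857 /162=5.29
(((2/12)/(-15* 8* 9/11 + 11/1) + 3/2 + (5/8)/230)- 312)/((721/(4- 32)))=328736675/27262452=12.06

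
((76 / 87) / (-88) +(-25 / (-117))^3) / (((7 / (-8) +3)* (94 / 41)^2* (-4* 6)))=293837119 / 460472975603784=0.00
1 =1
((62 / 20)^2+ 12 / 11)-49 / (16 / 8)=-15179 / 1100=-13.80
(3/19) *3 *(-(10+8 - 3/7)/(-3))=369/133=2.77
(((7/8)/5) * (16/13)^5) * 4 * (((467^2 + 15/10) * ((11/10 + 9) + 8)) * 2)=144871608025088/9282325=15607254.44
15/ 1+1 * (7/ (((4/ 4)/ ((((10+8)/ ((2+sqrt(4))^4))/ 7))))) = 1929/ 128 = 15.07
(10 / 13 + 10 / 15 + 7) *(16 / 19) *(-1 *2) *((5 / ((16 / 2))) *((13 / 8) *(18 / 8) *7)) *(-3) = 103635 / 152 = 681.81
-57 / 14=-4.07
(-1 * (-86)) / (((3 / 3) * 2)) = 43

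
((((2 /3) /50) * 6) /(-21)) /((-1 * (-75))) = -2 /39375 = -0.00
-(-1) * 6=6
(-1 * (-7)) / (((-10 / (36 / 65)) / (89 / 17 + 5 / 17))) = -11844 / 5525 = -2.14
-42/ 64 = -21/ 32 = -0.66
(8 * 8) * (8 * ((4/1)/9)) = 2048/9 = 227.56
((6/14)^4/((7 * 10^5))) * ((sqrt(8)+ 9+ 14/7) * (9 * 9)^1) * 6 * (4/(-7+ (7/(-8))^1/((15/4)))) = -649539/4558898750-59049 * sqrt(2)/2279449375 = -0.00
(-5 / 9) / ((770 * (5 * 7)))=-1 / 48510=-0.00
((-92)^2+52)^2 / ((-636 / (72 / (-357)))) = 145044512 / 6307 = 22997.39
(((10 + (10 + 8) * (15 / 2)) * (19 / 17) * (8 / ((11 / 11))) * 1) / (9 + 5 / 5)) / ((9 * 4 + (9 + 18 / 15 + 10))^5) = 6887500 / 29783828391817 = 0.00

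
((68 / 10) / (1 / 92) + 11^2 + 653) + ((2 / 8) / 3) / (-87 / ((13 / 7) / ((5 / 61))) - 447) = 1399.60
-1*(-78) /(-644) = -0.12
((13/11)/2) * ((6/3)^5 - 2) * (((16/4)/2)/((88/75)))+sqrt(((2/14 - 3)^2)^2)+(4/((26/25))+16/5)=70026553/1541540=45.43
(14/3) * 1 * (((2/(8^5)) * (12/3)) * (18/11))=21/11264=0.00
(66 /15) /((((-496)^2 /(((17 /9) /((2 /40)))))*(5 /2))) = 187 /691920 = 0.00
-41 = -41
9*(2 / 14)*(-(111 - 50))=-549 / 7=-78.43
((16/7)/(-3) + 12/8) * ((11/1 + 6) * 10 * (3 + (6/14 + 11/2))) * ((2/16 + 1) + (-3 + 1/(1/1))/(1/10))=-49735625/2352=-21146.10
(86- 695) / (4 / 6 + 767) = -0.79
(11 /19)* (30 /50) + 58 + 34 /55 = 61619 /1045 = 58.97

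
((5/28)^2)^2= 625/614656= 0.00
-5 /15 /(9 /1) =-1 /27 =-0.04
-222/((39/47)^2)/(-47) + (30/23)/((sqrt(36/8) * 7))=10 * sqrt(2)/161 + 3478/507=6.95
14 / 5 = 2.80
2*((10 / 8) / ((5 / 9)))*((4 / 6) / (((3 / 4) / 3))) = 12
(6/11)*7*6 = 252/11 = 22.91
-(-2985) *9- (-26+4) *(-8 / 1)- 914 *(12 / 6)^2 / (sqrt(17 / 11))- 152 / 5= 133293 / 5- 3656 *sqrt(187) / 17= 23717.71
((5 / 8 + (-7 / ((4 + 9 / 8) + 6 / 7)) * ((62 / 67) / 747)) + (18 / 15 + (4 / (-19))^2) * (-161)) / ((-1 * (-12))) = -9670344830861 / 581056878240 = -16.64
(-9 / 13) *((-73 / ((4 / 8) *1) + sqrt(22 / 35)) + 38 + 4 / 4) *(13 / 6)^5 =3510.86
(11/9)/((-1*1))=-11/9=-1.22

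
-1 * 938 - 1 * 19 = -957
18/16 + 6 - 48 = -327/8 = -40.88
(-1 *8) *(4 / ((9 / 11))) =-352 / 9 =-39.11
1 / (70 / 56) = 0.80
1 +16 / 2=9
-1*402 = -402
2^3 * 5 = 40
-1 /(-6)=0.17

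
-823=-823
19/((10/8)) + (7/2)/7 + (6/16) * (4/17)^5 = 222921389/14198570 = 15.70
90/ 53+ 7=461/ 53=8.70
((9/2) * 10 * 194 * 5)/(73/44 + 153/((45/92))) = 9603000/69181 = 138.81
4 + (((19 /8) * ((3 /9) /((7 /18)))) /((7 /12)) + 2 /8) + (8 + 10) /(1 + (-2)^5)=43499 /6076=7.16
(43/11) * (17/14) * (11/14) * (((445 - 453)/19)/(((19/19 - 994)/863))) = 1261706/924483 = 1.36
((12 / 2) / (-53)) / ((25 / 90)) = -108 / 265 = -0.41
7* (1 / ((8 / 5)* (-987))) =-0.00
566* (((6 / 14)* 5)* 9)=76410 / 7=10915.71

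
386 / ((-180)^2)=193 / 16200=0.01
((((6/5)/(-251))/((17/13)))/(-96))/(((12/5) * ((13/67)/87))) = 1943/273088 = 0.01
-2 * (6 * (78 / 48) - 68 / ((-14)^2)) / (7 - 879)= 1843 / 85456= 0.02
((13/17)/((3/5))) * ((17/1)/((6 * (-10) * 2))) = -13/72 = -0.18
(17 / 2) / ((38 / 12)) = 51 / 19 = 2.68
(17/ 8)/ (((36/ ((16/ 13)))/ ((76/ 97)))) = 0.06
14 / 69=0.20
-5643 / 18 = -313.50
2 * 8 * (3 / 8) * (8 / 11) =48 / 11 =4.36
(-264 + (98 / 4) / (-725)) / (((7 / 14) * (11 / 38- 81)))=14548262 / 2223575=6.54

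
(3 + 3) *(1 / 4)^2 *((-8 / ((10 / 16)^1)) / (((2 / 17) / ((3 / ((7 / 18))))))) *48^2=-25380864 / 35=-725167.54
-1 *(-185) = 185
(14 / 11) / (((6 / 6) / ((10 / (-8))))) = -35 / 22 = -1.59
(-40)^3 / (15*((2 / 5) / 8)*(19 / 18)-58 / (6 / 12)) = 307200 / 553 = 555.52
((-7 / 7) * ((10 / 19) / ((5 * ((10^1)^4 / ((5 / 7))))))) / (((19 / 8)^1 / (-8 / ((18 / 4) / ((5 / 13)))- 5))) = 1 / 55575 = 0.00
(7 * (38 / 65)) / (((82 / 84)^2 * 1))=469224 / 109265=4.29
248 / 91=2.73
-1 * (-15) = 15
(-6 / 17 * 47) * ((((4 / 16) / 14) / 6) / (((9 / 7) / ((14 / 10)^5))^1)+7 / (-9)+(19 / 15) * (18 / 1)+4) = -1651899929 / 3825000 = -431.87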